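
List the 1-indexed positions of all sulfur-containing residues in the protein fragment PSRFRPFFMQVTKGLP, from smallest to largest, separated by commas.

The sulfur-bearing residues are cysteine (–SH) and methionine (–S–CH₃).
Matching residues: M9.

9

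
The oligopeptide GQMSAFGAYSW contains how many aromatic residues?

3

F, W, and Y each carry an aromatic ring on the side chain.
Matching residues: F6, Y9, W11.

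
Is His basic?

Lysine (K), arginine (R), and histidine (H) have basic, nitrogen-containing side chains.
Histidine is in this group.

Yes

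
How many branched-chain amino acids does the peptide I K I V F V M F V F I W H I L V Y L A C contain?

The BCAAs are Val, Leu, and Ile — aliphatic side chains with a branch point.
Matching residues: I1, I3, V4, V6, V9, I11, I14, L15, V16, L18.

10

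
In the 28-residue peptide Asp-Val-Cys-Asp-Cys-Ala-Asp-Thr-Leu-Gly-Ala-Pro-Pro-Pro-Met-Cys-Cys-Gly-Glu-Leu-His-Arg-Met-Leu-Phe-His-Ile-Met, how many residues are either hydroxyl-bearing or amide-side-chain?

Hydroxyl-bearing: S, T, Y. Amide-side-chain: N, Q.
Hydroxyl-bearing residues here: Thr8 (1).
Amide-side-chain residues here: none (0).
The two groups share no amino acid, so total = 1 + 0 = 1.

1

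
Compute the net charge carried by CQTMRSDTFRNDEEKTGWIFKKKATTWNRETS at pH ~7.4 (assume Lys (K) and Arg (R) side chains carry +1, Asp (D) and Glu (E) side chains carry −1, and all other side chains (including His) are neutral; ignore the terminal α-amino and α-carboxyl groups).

Positive (K, R): R5, R10, K15, K21, K22, K23, R29 → +7.
Negative (D, E): D7, D12, E13, E14, E30 → −5.
Net charge = (+7) + (−5) = +2.

+2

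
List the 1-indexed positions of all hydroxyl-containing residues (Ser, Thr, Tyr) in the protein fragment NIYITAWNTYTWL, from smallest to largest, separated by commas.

3, 5, 9, 10, 11

Matching residues: Y3, T5, T9, Y10, T11.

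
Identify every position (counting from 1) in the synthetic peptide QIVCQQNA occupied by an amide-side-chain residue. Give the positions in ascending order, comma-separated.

The amide-side-chain residues are Asn (N) and Gln (Q).
Matching residues: Q1, Q5, Q6, N7.

1, 5, 6, 7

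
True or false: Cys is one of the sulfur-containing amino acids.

Cysteine (C, thiol) and methionine (M, thioether) are the two sulfur-containing amino acids.
Cysteine is in this group.

True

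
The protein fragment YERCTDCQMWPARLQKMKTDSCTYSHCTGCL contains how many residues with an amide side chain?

2

Only N (asparagine) and Q (glutamine) carry a side-chain carboxamide.
Matching residues: Q8, Q15.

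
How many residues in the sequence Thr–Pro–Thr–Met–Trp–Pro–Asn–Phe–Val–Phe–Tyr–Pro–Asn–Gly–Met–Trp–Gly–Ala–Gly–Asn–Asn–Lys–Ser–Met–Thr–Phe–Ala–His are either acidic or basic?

Acidic: D, E. Basic: H, K, R.
Acidic residues here: none (0).
Basic residues here: Lys22, His28 (2).
The two groups share no amino acid, so total = 0 + 2 = 2.

2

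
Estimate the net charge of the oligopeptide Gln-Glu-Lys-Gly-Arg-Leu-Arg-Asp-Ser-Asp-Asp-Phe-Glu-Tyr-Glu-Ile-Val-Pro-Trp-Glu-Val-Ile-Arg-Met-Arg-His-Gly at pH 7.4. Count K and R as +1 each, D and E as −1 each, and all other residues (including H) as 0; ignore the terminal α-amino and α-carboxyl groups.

Positive (K, R): Lys3, Arg5, Arg7, Arg23, Arg25 → +5.
Negative (D, E): Glu2, Asp8, Asp10, Asp11, Glu13, Glu15, Glu20 → −7.
Net charge = (+5) + (−7) = −2.

-2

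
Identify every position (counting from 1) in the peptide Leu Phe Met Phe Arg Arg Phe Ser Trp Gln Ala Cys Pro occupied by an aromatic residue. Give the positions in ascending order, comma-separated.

2, 4, 7, 9

Phenylalanine (F), tryptophan (W), and tyrosine (Y) have aromatic ring side chains.
Matching residues: Phe2, Phe4, Phe7, Trp9.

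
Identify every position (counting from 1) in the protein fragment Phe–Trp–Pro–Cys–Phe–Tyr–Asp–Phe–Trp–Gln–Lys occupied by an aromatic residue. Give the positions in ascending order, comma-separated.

1, 2, 5, 6, 8, 9

F, W, and Y each carry an aromatic ring on the side chain.
Matching residues: Phe1, Trp2, Phe5, Tyr6, Phe8, Trp9.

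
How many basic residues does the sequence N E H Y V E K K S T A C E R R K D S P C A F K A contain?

7

K, R, and H are the three residues with basic side chains (ε-amine, guanidinium, and imidazole respectively).
Matching residues: H3, K7, K8, R14, R15, K16, K23.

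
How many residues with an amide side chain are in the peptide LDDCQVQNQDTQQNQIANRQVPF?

10

Only N (asparagine) and Q (glutamine) carry a side-chain carboxamide.
Matching residues: Q5, Q7, N8, Q9, Q12, Q13, N14, Q15, N18, Q20.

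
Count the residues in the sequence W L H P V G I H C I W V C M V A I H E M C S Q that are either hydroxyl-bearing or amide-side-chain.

Hydroxyl-bearing: S, T, Y. Amide-side-chain: N, Q.
Hydroxyl-bearing residues here: S22 (1).
Amide-side-chain residues here: Q23 (1).
The two groups share no amino acid, so total = 1 + 1 = 2.

2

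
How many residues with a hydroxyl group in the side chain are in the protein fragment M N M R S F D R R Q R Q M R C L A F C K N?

S, T, and Y are the three residues with a side-chain hydroxyl.
Matching residues: S5.

1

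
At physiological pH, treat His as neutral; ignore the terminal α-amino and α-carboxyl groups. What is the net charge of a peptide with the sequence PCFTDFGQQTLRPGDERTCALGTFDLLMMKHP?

-1

Near pH 7.4, K and R contribute +1 each, D and E contribute −1 each, and every other side chain (His included, as stated) is uncharged.
Positive (K, R): R12, R17, K30 → +3.
Negative (D, E): D5, D15, E16, D25 → −4.
Net charge = (+3) + (−4) = −1.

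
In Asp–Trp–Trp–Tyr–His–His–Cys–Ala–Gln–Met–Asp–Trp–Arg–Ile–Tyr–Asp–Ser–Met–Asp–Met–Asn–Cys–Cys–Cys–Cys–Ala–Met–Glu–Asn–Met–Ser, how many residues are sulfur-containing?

Only Cys (C) and Met (M) have a sulfur atom in the side chain.
Matching residues: Cys7, Met10, Met18, Met20, Cys22, Cys23, Cys24, Cys25, Met27, Met30.

10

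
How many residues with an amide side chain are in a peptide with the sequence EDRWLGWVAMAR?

0

The amide-side-chain residues are Asn (N) and Gln (Q).
None of the 12 residues belong to this group.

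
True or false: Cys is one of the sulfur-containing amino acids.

The sulfur-bearing residues are cysteine (–SH) and methionine (–S–CH₃).
Cysteine is in this group.

True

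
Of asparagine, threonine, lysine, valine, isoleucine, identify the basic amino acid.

K, R, and H are the three residues with basic side chains (ε-amine, guanidinium, and imidazole respectively).
Of the listed options, only lysine belongs to this group.

lysine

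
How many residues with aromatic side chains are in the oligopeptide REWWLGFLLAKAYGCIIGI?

4

Phenylalanine (F), tryptophan (W), and tyrosine (Y) have aromatic ring side chains.
Matching residues: W3, W4, F7, Y13.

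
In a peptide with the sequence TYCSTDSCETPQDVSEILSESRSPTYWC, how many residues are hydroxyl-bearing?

The –OH-bearing residues are Ser, Thr (aliphatic alcohols), and Tyr (phenol).
Matching residues: T1, Y2, S4, T5, S7, T10, S15, S19, S21, S23, T25, Y26.

12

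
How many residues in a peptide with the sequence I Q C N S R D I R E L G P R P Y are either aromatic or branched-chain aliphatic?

Aromatic: F, W, Y. Branched-chain aliphatic: I, L, V.
Aromatic residues here: Y16 (1).
Branched-chain aliphatic residues here: I1, I8, L11 (3).
The two groups share no amino acid, so total = 1 + 3 = 4.

4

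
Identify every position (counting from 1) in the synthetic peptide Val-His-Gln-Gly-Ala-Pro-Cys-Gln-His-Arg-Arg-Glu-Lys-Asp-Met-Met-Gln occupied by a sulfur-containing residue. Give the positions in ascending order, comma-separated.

7, 15, 16

Matching residues: Cys7, Met15, Met16.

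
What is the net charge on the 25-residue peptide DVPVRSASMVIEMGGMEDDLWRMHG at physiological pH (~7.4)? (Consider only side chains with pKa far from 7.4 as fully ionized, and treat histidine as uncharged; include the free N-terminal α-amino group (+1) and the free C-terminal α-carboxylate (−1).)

-3

At pH ~7.4 the Lys and Arg side chains are protonated (+1), the Asp and Glu side chains are deprotonated (−1), and with His taken as neutral all other side chains carry no charge.
Positive (K, R): R5, R22 → +2.
Negative (D, E): D1, E12, E17, D18, D19 → −5.
The N-terminus (+1) and C-terminus (−1) cancel.
Net charge = (+2) + (−5) = −3.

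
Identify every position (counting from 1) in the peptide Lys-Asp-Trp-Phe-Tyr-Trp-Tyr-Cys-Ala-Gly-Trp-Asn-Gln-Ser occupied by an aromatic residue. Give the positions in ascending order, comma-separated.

Matching residues: Trp3, Phe4, Tyr5, Trp6, Tyr7, Trp11.

3, 4, 5, 6, 7, 11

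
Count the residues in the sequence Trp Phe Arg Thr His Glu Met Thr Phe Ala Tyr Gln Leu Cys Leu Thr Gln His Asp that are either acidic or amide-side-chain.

Acidic: D, E. Amide-side-chain: N, Q.
Acidic residues here: Glu6, Asp19 (2).
Amide-side-chain residues here: Gln12, Gln17 (2).
The two groups share no amino acid, so total = 2 + 2 = 4.

4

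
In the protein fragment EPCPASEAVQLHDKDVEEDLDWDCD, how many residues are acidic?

The acidic residues are Asp (D) and Glu (E), whose side chains end in a carboxylate group.
Matching residues: E1, E7, D13, D15, E17, E18, D19, D21, D23, D25.

10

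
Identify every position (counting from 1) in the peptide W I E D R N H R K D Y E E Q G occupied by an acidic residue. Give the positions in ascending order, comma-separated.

Matching residues: E3, D4, D10, E12, E13.

3, 4, 10, 12, 13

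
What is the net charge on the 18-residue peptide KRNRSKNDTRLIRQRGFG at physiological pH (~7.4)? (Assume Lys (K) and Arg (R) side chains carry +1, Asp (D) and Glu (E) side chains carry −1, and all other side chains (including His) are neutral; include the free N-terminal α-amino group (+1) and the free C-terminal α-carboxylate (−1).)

Positive (K, R): K1, R2, R4, K6, R10, R13, R15 → +7.
Negative (D, E): D8 → −1.
The N-terminus (+1) and C-terminus (−1) cancel.
Net charge = (+7) + (−1) = +6.

+6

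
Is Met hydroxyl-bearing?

Serine (S), threonine (T), and tyrosine (Y) each carry a hydroxyl group on the side chain.
Methionine is not in this group.

No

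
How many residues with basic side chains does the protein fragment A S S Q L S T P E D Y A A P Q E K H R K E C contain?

The basic amino acids are Lys (K), Arg (R), and His (H).
Matching residues: K17, H18, R19, K20.

4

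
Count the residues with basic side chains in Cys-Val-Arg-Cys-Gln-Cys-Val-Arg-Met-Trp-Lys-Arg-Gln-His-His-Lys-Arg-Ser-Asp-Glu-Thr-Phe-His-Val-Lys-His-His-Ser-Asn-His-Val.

13

The basic amino acids are Lys (K), Arg (R), and His (H).
Matching residues: Arg3, Arg8, Lys11, Arg12, His14, His15, Lys16, Arg17, His23, Lys25, His26, His27, His30.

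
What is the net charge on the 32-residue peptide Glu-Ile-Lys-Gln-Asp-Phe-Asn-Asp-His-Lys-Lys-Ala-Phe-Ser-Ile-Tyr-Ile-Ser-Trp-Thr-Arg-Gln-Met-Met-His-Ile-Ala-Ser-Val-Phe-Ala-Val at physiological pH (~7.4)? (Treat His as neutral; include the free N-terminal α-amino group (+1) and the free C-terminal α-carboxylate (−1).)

At pH ~7.4 the Lys and Arg side chains are protonated (+1), the Asp and Glu side chains are deprotonated (−1), and with His taken as neutral all other side chains carry no charge.
Positive (K, R): Lys3, Lys10, Lys11, Arg21 → +4.
Negative (D, E): Glu1, Asp5, Asp8 → −3.
The N-terminus (+1) and C-terminus (−1) cancel.
Net charge = (+4) + (−3) = +1.

+1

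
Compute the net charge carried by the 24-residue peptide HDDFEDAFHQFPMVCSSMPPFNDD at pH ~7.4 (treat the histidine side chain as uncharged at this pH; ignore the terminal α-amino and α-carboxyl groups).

At pH ~7.4 the Lys and Arg side chains are protonated (+1), the Asp and Glu side chains are deprotonated (−1), and with His taken as neutral all other side chains carry no charge.
Positive (K, R): none → +0.
Negative (D, E): D2, D3, E5, D6, D23, D24 → −6.
Net charge = (+0) + (−6) = −6.

-6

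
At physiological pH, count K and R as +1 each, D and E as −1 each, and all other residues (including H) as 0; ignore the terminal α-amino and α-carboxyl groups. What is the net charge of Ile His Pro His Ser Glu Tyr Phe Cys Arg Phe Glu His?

-1

Positive (K, R): Arg10 → +1.
Negative (D, E): Glu6, Glu12 → −2.
Net charge = (+1) + (−2) = −1.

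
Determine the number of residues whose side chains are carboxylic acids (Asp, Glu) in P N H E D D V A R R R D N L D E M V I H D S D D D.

10

Matching residues: E4, D5, D6, D12, D15, E16, D21, D23, D24, D25.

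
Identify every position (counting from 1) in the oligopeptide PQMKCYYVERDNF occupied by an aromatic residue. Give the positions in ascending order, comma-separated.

F, W, and Y each carry an aromatic ring on the side chain.
Matching residues: Y6, Y7, F13.

6, 7, 13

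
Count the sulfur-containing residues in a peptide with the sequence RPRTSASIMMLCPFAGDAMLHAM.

Cysteine (C, thiol) and methionine (M, thioether) are the two sulfur-containing amino acids.
Matching residues: M9, M10, C12, M19, M23.

5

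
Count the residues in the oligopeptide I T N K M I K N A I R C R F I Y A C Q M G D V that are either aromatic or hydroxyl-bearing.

3

Aromatic: F, W, Y. Hydroxyl-bearing: S, T, Y.
Aromatic residues here: F14, Y16 (2).
Hydroxyl-bearing residues here: T2, Y16 (2).
Y is in both groups, so the 1 Y residue must not be double-counted.
Total = 2 + 2 − 1 = 3.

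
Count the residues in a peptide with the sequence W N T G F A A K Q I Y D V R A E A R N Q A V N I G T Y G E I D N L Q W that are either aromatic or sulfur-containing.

Aromatic: F, W, Y. Sulfur-containing: C, M.
Aromatic residues here: W1, F5, Y11, Y27, W35 (5).
Sulfur-containing residues here: none (0).
The two groups share no amino acid, so total = 5 + 0 = 5.

5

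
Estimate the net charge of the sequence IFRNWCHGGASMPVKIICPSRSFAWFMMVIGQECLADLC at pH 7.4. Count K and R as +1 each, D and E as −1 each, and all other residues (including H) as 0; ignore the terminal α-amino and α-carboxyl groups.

Positive (K, R): R3, K15, R21 → +3.
Negative (D, E): E33, D37 → −2.
Net charge = (+3) + (−2) = +1.

+1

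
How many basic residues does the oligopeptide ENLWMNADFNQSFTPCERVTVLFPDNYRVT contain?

Lysine (K), arginine (R), and histidine (H) have basic, nitrogen-containing side chains.
Matching residues: R18, R28.

2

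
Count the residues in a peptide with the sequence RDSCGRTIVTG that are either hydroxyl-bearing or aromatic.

3

Hydroxyl-bearing: S, T, Y. Aromatic: F, W, Y.
Hydroxyl-bearing residues here: S3, T7, T10 (3).
Aromatic residues here: none (0).
(Y belongs to both groups, but none appear in this sequence.) Total = 3 + 0 = 3.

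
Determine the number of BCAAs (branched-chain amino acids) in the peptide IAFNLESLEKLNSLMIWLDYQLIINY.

The BCAAs are Val, Leu, and Ile — aliphatic side chains with a branch point.
Matching residues: I1, L5, L8, L11, L14, I16, L18, L22, I23, I24.

10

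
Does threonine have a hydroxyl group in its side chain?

Serine (S), threonine (T), and tyrosine (Y) each carry a hydroxyl group on the side chain.
Threonine is in this group.

Yes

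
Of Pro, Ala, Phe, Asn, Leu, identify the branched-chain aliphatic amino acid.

Leu

V, L, and I make up the branched-chain aliphatic group.
Of the listed options, only Leu belongs to this group.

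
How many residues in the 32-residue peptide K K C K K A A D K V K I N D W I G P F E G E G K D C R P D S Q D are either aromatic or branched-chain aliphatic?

Aromatic: F, W, Y. Branched-chain aliphatic: I, L, V.
Aromatic residues here: W15, F19 (2).
Branched-chain aliphatic residues here: V10, I12, I16 (3).
The two groups share no amino acid, so total = 2 + 3 = 5.

5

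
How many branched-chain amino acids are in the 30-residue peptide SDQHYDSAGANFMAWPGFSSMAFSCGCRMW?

0

Valine (V), leucine (L), and isoleucine (I) are the branched-chain amino acids.
None of the 30 residues belong to this group.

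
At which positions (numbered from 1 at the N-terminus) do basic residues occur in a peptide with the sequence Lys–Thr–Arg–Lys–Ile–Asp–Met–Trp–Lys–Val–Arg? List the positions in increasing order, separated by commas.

1, 3, 4, 9, 11

The basic amino acids are Lys (K), Arg (R), and His (H).
Matching residues: Lys1, Arg3, Lys4, Lys9, Arg11.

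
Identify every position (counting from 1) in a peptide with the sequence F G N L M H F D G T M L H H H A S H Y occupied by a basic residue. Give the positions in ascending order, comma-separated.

K, R, and H are the three residues with basic side chains (ε-amine, guanidinium, and imidazole respectively).
Matching residues: H6, H13, H14, H15, H18.

6, 13, 14, 15, 18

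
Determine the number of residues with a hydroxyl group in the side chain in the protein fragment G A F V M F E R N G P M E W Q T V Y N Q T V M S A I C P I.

The –OH-bearing residues are Ser, Thr (aliphatic alcohols), and Tyr (phenol).
Matching residues: T16, Y18, T21, S24.

4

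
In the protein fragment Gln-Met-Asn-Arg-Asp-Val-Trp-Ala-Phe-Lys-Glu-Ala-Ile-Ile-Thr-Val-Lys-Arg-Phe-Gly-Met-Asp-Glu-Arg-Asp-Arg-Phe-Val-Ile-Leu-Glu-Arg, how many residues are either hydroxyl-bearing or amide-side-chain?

Hydroxyl-bearing: S, T, Y. Amide-side-chain: N, Q.
Hydroxyl-bearing residues here: Thr15 (1).
Amide-side-chain residues here: Gln1, Asn3 (2).
The two groups share no amino acid, so total = 1 + 2 = 3.

3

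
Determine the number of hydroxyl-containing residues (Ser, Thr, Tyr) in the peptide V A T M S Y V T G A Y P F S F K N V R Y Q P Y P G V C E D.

8

Matching residues: T3, S5, Y6, T8, Y11, S14, Y20, Y23.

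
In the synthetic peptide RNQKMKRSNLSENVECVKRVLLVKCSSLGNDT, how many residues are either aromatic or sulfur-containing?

3

Aromatic: F, W, Y. Sulfur-containing: C, M.
Aromatic residues here: none (0).
Sulfur-containing residues here: M5, C16, C25 (3).
The two groups share no amino acid, so total = 0 + 3 = 3.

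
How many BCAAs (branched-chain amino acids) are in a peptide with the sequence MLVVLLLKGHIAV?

Valine (V), leucine (L), and isoleucine (I) are the branched-chain amino acids.
Matching residues: L2, V3, V4, L5, L6, L7, I11, V13.

8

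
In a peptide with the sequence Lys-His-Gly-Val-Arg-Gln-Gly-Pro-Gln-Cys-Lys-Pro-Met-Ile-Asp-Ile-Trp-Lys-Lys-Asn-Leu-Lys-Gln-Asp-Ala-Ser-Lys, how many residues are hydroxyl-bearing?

Serine (S), threonine (T), and tyrosine (Y) each carry a hydroxyl group on the side chain.
Matching residues: Ser26.

1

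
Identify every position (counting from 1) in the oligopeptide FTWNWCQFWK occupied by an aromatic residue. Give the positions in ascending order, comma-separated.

Phenylalanine (F), tryptophan (W), and tyrosine (Y) have aromatic ring side chains.
Matching residues: F1, W3, W5, F8, W9.

1, 3, 5, 8, 9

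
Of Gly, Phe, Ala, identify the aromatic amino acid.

Phe

The aromatic amino acids are Phe (F, benzyl), Trp (W, indole), and Tyr (Y, phenol).
Of the listed options, only Phe belongs to this group.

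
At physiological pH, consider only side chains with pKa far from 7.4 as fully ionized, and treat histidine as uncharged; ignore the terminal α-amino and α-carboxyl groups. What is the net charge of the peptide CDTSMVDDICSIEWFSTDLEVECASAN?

The side chains ionized at physiological pH are Lys/Arg (+1) and Asp/Glu (−1); with His treated as neutral, nothing else contributes.
Positive (K, R): none → +0.
Negative (D, E): D2, D7, D8, E13, D18, E20, E22 → −7.
Net charge = (+0) + (−7) = −7.

-7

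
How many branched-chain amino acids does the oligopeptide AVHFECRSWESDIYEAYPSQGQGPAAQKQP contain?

2

Valine (V), leucine (L), and isoleucine (I) are the branched-chain amino acids.
Matching residues: V2, I13.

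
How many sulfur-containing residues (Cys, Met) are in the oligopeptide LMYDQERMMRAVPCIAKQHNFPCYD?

5

Matching residues: M2, M8, M9, C14, C23.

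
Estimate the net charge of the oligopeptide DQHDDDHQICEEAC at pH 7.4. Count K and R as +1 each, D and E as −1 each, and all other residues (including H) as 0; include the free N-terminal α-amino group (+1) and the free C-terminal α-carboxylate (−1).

-6

Positive (K, R): none → +0.
Negative (D, E): D1, D4, D5, D6, E11, E12 → −6.
The N-terminus (+1) and C-terminus (−1) cancel.
Net charge = (+0) + (−6) = −6.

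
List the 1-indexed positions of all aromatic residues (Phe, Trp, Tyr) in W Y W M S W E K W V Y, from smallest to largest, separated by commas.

Matching residues: W1, Y2, W3, W6, W9, Y11.

1, 2, 3, 6, 9, 11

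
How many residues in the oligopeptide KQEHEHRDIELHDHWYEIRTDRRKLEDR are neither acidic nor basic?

Acidic: D, E. Basic: K, R, H. All other residues are neither.
Matching residues: Q2, I9, L11, W15, Y16, I18, T20, L25.

8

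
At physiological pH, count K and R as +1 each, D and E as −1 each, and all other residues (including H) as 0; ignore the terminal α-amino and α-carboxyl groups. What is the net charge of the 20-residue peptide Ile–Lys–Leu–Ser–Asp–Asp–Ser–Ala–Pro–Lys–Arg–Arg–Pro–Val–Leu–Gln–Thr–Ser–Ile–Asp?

Positive (K, R): Lys2, Lys10, Arg11, Arg12 → +4.
Negative (D, E): Asp5, Asp6, Asp20 → −3.
Net charge = (+4) + (−3) = +1.

+1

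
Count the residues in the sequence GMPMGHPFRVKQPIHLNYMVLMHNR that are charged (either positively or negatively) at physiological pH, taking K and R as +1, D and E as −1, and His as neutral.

Charged side chains at pH ~7.4: K, R (positive); D, E (negative).
Matching residues: R9, K11, R25.

3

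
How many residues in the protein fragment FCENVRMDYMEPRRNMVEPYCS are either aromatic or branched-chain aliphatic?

5

Aromatic: F, W, Y. Branched-chain aliphatic: I, L, V.
Aromatic residues here: F1, Y9, Y20 (3).
Branched-chain aliphatic residues here: V5, V17 (2).
The two groups share no amino acid, so total = 3 + 2 = 5.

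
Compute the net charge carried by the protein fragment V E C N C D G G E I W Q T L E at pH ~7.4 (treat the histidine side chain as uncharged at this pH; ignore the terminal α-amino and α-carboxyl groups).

-4

Near pH 7.4, K and R contribute +1 each, D and E contribute −1 each, and every other side chain (His included, as stated) is uncharged.
Positive (K, R): none → +0.
Negative (D, E): E2, D6, E9, E15 → −4.
Net charge = (+0) + (−4) = −4.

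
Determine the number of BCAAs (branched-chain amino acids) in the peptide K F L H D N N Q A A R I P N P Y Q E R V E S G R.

3

Valine (V), leucine (L), and isoleucine (I) are the branched-chain amino acids.
Matching residues: L3, I12, V20.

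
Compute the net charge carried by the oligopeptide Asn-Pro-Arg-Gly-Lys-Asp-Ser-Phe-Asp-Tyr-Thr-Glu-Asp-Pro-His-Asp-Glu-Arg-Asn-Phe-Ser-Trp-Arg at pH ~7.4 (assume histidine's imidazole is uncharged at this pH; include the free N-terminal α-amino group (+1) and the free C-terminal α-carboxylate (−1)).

-2

The side chains ionized at physiological pH are Lys/Arg (+1) and Asp/Glu (−1); with His treated as neutral, nothing else contributes.
Positive (K, R): Arg3, Lys5, Arg18, Arg23 → +4.
Negative (D, E): Asp6, Asp9, Glu12, Asp13, Asp16, Glu17 → −6.
The N-terminus (+1) and C-terminus (−1) cancel.
Net charge = (+4) + (−6) = −2.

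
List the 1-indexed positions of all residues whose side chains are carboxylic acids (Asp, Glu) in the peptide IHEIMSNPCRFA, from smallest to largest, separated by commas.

3

Matching residues: E3.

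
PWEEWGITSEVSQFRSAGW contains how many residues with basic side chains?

The basic amino acids are Lys (K), Arg (R), and His (H).
Matching residues: R15.

1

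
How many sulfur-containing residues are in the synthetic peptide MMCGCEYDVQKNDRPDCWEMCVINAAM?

8

Cysteine (C, thiol) and methionine (M, thioether) are the two sulfur-containing amino acids.
Matching residues: M1, M2, C3, C5, C17, M20, C21, M27.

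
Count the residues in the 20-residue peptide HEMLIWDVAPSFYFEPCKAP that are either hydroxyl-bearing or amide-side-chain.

Hydroxyl-bearing: S, T, Y. Amide-side-chain: N, Q.
Hydroxyl-bearing residues here: S11, Y13 (2).
Amide-side-chain residues here: none (0).
The two groups share no amino acid, so total = 2 + 0 = 2.

2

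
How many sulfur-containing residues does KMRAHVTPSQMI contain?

2

The sulfur-bearing residues are cysteine (–SH) and methionine (–S–CH₃).
Matching residues: M2, M11.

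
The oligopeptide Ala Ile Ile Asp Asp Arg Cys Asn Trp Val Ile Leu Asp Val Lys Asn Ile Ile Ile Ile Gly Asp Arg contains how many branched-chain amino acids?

V, L, and I make up the branched-chain aliphatic group.
Matching residues: Ile2, Ile3, Val10, Ile11, Leu12, Val14, Ile17, Ile18, Ile19, Ile20.

10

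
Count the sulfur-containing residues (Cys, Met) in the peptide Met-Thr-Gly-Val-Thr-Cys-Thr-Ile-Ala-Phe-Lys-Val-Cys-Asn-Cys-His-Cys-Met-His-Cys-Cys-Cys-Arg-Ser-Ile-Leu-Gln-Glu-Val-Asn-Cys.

10

Matching residues: Met1, Cys6, Cys13, Cys15, Cys17, Met18, Cys20, Cys21, Cys22, Cys31.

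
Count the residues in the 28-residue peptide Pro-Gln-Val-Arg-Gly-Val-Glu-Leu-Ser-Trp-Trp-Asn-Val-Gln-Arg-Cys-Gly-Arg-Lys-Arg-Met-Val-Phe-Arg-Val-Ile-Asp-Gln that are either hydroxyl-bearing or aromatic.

4

Hydroxyl-bearing: S, T, Y. Aromatic: F, W, Y.
Hydroxyl-bearing residues here: Ser9 (1).
Aromatic residues here: Trp10, Trp11, Phe23 (3).
(Y belongs to both groups, but none appear in this sequence.) Total = 1 + 3 = 4.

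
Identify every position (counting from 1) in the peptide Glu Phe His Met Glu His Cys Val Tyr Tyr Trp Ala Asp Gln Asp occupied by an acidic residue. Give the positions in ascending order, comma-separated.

1, 5, 13, 15

Aspartate (D) and glutamate (E) have carboxylic-acid side chains and are the acidic amino acids.
Matching residues: Glu1, Glu5, Asp13, Asp15.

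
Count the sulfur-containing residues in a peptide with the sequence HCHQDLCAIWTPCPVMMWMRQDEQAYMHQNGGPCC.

Only Cys (C) and Met (M) have a sulfur atom in the side chain.
Matching residues: C2, C7, C13, M16, M17, M19, M27, C34, C35.

9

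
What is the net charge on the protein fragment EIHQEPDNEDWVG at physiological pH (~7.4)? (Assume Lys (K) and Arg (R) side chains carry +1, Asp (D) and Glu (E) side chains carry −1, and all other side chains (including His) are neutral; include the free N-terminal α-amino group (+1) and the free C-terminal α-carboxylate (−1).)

-5

Positive (K, R): none → +0.
Negative (D, E): E1, E5, D7, E9, D10 → −5.
The N-terminus (+1) and C-terminus (−1) cancel.
Net charge = (+0) + (−5) = −5.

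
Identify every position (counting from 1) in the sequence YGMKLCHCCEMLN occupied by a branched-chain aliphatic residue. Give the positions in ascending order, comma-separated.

Valine (V), leucine (L), and isoleucine (I) are the branched-chain amino acids.
Matching residues: L5, L12.

5, 12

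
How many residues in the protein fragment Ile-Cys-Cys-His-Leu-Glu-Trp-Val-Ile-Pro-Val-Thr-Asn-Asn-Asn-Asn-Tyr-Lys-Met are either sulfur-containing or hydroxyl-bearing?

5

Sulfur-containing: C, M. Hydroxyl-bearing: S, T, Y.
Sulfur-containing residues here: Cys2, Cys3, Met19 (3).
Hydroxyl-bearing residues here: Thr12, Tyr17 (2).
The two groups share no amino acid, so total = 3 + 2 = 5.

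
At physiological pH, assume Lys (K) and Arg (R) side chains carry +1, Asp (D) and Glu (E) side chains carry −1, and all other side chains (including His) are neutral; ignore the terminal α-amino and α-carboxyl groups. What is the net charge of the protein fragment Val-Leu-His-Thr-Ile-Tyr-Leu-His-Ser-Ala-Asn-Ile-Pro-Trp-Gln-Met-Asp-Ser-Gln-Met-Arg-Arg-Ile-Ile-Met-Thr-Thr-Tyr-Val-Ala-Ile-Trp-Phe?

+1

Positive (K, R): Arg21, Arg22 → +2.
Negative (D, E): Asp17 → −1.
Net charge = (+2) + (−1) = +1.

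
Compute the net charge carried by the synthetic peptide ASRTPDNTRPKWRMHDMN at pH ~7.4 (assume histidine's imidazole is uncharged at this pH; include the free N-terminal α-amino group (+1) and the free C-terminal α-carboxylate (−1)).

The side chains ionized at physiological pH are Lys/Arg (+1) and Asp/Glu (−1); with His treated as neutral, nothing else contributes.
Positive (K, R): R3, R9, K11, R13 → +4.
Negative (D, E): D6, D16 → −2.
The N-terminus (+1) and C-terminus (−1) cancel.
Net charge = (+4) + (−2) = +2.

+2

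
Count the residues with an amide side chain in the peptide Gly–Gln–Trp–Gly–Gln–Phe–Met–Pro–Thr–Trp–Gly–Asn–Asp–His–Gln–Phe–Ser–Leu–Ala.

Only N (asparagine) and Q (glutamine) carry a side-chain carboxamide.
Matching residues: Gln2, Gln5, Asn12, Gln15.

4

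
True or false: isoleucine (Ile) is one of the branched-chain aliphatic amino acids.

V, L, and I make up the branched-chain aliphatic group.
Isoleucine is in this group.

True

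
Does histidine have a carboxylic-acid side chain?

Only D (aspartate) and E (glutamate) carry a side-chain carboxylic acid.
Histidine is not in this group.

No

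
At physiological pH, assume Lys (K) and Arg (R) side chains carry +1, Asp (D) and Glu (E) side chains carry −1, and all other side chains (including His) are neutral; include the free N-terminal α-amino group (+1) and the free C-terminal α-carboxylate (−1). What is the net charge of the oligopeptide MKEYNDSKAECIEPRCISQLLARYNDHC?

-1

Positive (K, R): K2, K8, R15, R23 → +4.
Negative (D, E): E3, D6, E10, E13, D26 → −5.
The N-terminus (+1) and C-terminus (−1) cancel.
Net charge = (+4) + (−5) = −1.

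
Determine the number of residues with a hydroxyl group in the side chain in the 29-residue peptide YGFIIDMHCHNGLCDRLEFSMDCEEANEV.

2

The –OH-bearing residues are Ser, Thr (aliphatic alcohols), and Tyr (phenol).
Matching residues: Y1, S20.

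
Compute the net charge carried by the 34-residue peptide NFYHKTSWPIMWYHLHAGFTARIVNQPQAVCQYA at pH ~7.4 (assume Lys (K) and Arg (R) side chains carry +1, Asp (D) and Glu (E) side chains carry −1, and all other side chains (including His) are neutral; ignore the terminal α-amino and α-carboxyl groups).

Positive (K, R): K5, R22 → +2.
Negative (D, E): none → −0.
Net charge = (+2) + (−0) = +2.

+2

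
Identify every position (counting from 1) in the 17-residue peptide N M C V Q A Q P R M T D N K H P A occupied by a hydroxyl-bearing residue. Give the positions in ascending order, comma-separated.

11

S, T, and Y are the three residues with a side-chain hydroxyl.
Matching residues: T11.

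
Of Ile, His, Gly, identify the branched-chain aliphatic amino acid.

Ile

V, L, and I make up the branched-chain aliphatic group.
Of the listed options, only Ile belongs to this group.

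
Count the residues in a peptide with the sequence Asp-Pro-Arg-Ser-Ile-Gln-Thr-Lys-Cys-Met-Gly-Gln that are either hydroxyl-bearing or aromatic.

Hydroxyl-bearing: S, T, Y. Aromatic: F, W, Y.
Hydroxyl-bearing residues here: Ser4, Thr7 (2).
Aromatic residues here: none (0).
(Y belongs to both groups, but none appear in this sequence.) Total = 2 + 0 = 2.

2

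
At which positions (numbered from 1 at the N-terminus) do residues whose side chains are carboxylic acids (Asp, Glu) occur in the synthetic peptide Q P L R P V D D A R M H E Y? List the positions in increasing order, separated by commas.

Matching residues: D7, D8, E13.

7, 8, 13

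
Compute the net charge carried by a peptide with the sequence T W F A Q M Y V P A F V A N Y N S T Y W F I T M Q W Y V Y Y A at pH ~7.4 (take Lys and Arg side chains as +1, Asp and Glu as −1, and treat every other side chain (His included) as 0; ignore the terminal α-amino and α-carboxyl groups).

0

Positive (K, R): none → +0.
Negative (D, E): none → −0.
Net charge = (+0) + (−0) = 0.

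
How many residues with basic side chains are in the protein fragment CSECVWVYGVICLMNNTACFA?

0

Lysine (K), arginine (R), and histidine (H) have basic, nitrogen-containing side chains.
None of the 21 residues belong to this group.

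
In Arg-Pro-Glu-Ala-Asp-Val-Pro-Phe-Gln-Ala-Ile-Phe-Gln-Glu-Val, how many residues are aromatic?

2

The aromatic amino acids are Phe (F, benzyl), Trp (W, indole), and Tyr (Y, phenol).
Matching residues: Phe8, Phe12.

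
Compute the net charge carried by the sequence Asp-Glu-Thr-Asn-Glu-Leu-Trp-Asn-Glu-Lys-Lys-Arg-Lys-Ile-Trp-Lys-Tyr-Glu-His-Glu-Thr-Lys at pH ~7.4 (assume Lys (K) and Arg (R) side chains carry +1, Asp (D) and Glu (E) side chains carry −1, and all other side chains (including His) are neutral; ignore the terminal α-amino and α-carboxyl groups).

Positive (K, R): Lys10, Lys11, Arg12, Lys13, Lys16, Lys22 → +6.
Negative (D, E): Asp1, Glu2, Glu5, Glu9, Glu18, Glu20 → −6.
Net charge = (+6) + (−6) = 0.

0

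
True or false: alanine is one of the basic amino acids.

K, R, and H are the three residues with basic side chains (ε-amine, guanidinium, and imidazole respectively).
Alanine is not in this group.

False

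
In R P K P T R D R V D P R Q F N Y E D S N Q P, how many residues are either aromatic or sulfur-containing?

2

Aromatic: F, W, Y. Sulfur-containing: C, M.
Aromatic residues here: F14, Y16 (2).
Sulfur-containing residues here: none (0).
The two groups share no amino acid, so total = 2 + 0 = 2.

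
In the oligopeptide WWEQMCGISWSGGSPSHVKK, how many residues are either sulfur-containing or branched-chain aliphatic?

4

Sulfur-containing: C, M. Branched-chain aliphatic: I, L, V.
Sulfur-containing residues here: M5, C6 (2).
Branched-chain aliphatic residues here: I8, V18 (2).
The two groups share no amino acid, so total = 2 + 2 = 4.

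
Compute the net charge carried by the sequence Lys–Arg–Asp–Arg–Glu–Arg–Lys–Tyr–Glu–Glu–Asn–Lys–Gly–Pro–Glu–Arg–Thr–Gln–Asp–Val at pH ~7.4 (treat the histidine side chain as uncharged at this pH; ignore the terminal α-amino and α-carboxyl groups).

+1

The side chains ionized at physiological pH are Lys/Arg (+1) and Asp/Glu (−1); with His treated as neutral, nothing else contributes.
Positive (K, R): Lys1, Arg2, Arg4, Arg6, Lys7, Lys12, Arg16 → +7.
Negative (D, E): Asp3, Glu5, Glu9, Glu10, Glu15, Asp19 → −6.
Net charge = (+7) + (−6) = +1.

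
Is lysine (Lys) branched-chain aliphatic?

No

The BCAAs are Val, Leu, and Ile — aliphatic side chains with a branch point.
Lysine is not in this group.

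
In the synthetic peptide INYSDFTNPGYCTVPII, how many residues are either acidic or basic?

Acidic: D, E. Basic: H, K, R.
Acidic residues here: D5 (1).
Basic residues here: none (0).
The two groups share no amino acid, so total = 1 + 0 = 1.

1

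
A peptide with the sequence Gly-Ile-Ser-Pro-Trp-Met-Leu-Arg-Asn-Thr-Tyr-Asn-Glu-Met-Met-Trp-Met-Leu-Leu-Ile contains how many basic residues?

Lysine (K), arginine (R), and histidine (H) have basic, nitrogen-containing side chains.
Matching residues: Arg8.

1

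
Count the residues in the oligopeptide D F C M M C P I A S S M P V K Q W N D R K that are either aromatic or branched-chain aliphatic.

4

Aromatic: F, W, Y. Branched-chain aliphatic: I, L, V.
Aromatic residues here: F2, W17 (2).
Branched-chain aliphatic residues here: I8, V14 (2).
The two groups share no amino acid, so total = 2 + 2 = 4.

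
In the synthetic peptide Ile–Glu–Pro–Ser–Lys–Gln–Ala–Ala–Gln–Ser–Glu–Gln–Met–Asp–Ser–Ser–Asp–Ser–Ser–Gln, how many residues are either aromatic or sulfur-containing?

Aromatic: F, W, Y. Sulfur-containing: C, M.
Aromatic residues here: none (0).
Sulfur-containing residues here: Met13 (1).
The two groups share no amino acid, so total = 0 + 1 = 1.

1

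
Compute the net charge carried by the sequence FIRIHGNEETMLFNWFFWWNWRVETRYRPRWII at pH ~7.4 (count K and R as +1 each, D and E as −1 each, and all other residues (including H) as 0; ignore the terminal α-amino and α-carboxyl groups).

+2

Positive (K, R): R3, R22, R26, R28, R30 → +5.
Negative (D, E): E8, E9, E24 → −3.
Net charge = (+5) + (−3) = +2.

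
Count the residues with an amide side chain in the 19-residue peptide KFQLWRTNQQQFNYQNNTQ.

10

Only N (asparagine) and Q (glutamine) carry a side-chain carboxamide.
Matching residues: Q3, N8, Q9, Q10, Q11, N13, Q15, N16, N17, Q19.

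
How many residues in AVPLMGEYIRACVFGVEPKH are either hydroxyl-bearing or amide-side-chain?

1

Hydroxyl-bearing: S, T, Y. Amide-side-chain: N, Q.
Hydroxyl-bearing residues here: Y8 (1).
Amide-side-chain residues here: none (0).
The two groups share no amino acid, so total = 1 + 0 = 1.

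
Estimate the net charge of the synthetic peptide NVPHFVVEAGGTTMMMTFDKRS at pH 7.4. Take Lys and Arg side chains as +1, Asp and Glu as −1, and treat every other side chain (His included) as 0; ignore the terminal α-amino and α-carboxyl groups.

0

Positive (K, R): K20, R21 → +2.
Negative (D, E): E8, D19 → −2.
Net charge = (+2) + (−2) = 0.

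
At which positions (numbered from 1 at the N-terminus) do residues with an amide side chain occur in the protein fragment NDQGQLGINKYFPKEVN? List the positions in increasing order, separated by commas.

1, 3, 5, 9, 17

The amide-side-chain residues are Asn (N) and Gln (Q).
Matching residues: N1, Q3, Q5, N9, N17.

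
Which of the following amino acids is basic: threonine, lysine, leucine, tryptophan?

K, R, and H are the three residues with basic side chains (ε-amine, guanidinium, and imidazole respectively).
Of the listed options, only lysine belongs to this group.

lysine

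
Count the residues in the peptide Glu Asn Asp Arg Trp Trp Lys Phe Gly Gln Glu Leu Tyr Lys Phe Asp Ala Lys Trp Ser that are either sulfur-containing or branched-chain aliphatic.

1

Sulfur-containing: C, M. Branched-chain aliphatic: I, L, V.
Sulfur-containing residues here: none (0).
Branched-chain aliphatic residues here: Leu12 (1).
The two groups share no amino acid, so total = 0 + 1 = 1.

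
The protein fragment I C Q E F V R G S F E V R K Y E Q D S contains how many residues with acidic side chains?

4

Aspartate (D) and glutamate (E) have carboxylic-acid side chains and are the acidic amino acids.
Matching residues: E4, E11, E16, D18.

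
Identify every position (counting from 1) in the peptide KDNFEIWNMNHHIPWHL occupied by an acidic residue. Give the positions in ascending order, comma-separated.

2, 5

The acidic residues are Asp (D) and Glu (E), whose side chains end in a carboxylate group.
Matching residues: D2, E5.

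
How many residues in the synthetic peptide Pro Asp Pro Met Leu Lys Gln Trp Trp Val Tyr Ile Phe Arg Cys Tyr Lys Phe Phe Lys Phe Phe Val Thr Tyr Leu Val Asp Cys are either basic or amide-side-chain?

5

Basic: H, K, R. Amide-side-chain: N, Q.
Basic residues here: Lys6, Arg14, Lys17, Lys20 (4).
Amide-side-chain residues here: Gln7 (1).
The two groups share no amino acid, so total = 4 + 1 = 5.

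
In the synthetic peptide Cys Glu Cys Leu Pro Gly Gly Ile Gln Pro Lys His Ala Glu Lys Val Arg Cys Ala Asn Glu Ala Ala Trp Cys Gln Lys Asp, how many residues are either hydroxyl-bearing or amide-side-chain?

3

Hydroxyl-bearing: S, T, Y. Amide-side-chain: N, Q.
Hydroxyl-bearing residues here: none (0).
Amide-side-chain residues here: Gln9, Asn20, Gln26 (3).
The two groups share no amino acid, so total = 0 + 3 = 3.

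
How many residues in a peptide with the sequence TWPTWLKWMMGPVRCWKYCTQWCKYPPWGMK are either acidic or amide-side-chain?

Acidic: D, E. Amide-side-chain: N, Q.
Acidic residues here: none (0).
Amide-side-chain residues here: Q21 (1).
The two groups share no amino acid, so total = 0 + 1 = 1.

1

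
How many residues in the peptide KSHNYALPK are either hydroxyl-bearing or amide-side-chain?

Hydroxyl-bearing: S, T, Y. Amide-side-chain: N, Q.
Hydroxyl-bearing residues here: S2, Y5 (2).
Amide-side-chain residues here: N4 (1).
The two groups share no amino acid, so total = 2 + 1 = 3.

3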